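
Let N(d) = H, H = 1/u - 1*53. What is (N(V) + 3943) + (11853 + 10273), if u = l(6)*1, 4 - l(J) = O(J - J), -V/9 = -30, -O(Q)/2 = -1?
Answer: 52033/2 ≈ 26017.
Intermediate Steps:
O(Q) = 2 (O(Q) = -2*(-1) = 2)
V = 270 (V = -9*(-30) = 270)
l(J) = 2 (l(J) = 4 - 1*2 = 4 - 2 = 2)
u = 2 (u = 2*1 = 2)
H = -105/2 (H = 1/2 - 1*53 = ½ - 53 = -105/2 ≈ -52.500)
N(d) = -105/2
(N(V) + 3943) + (11853 + 10273) = (-105/2 + 3943) + (11853 + 10273) = 7781/2 + 22126 = 52033/2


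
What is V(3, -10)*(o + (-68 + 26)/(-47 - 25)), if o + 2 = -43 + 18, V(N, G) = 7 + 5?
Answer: -317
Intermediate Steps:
V(N, G) = 12
o = -27 (o = -2 + (-43 + 18) = -2 - 25 = -27)
V(3, -10)*(o + (-68 + 26)/(-47 - 25)) = 12*(-27 + (-68 + 26)/(-47 - 25)) = 12*(-27 - 42/(-72)) = 12*(-27 - 42*(-1/72)) = 12*(-27 + 7/12) = 12*(-317/12) = -317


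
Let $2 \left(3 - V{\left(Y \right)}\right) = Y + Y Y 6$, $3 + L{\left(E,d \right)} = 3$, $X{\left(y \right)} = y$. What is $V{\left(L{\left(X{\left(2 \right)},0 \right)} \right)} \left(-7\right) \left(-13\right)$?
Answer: $273$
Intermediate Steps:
$L{\left(E,d \right)} = 0$ ($L{\left(E,d \right)} = -3 + 3 = 0$)
$V{\left(Y \right)} = 3 - 3 Y^{2} - \frac{Y}{2}$ ($V{\left(Y \right)} = 3 - \frac{Y + Y Y 6}{2} = 3 - \frac{Y + Y 6 Y}{2} = 3 - \frac{Y + 6 Y^{2}}{2} = 3 - \left(\frac{Y}{2} + 3 Y^{2}\right) = 3 - 3 Y^{2} - \frac{Y}{2}$)
$V{\left(L{\left(X{\left(2 \right)},0 \right)} \right)} \left(-7\right) \left(-13\right) = \left(3 - 3 \cdot 0^{2} - 0\right) \left(-7\right) \left(-13\right) = \left(3 - 0 + 0\right) \left(-7\right) \left(-13\right) = \left(3 + 0 + 0\right) \left(-7\right) \left(-13\right) = 3 \left(-7\right) \left(-13\right) = \left(-21\right) \left(-13\right) = 273$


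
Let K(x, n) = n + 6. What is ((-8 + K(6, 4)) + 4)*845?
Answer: 5070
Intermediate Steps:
K(x, n) = 6 + n
((-8 + K(6, 4)) + 4)*845 = ((-8 + (6 + 4)) + 4)*845 = ((-8 + 10) + 4)*845 = (2 + 4)*845 = 6*845 = 5070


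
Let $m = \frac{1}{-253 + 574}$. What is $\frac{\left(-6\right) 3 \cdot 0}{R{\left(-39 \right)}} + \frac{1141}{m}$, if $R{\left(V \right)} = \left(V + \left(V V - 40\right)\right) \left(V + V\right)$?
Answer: $366261$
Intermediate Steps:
$m = \frac{1}{321} \approx 0.0031153$
$R{\left(V \right)} = 2 V \left(-40 + V + V^{2}\right)$ ($R{\left(V \right)} = \left(V + \left(V^{2} - 40\right)\right) 2 V = \left(V + \left(-40 + V^{2}\right)\right) 2 V = \left(-40 + V + V^{2}\right) 2 V = 2 V \left(-40 + V + V^{2}\right)$)
$\frac{\left(-6\right) 3 \cdot 0}{R{\left(-39 \right)}} + \frac{1141}{m} = \frac{\left(-6\right) 3 \cdot 0}{2 \left(-39\right) \left(-40 - 39 + \left(-39\right)^{2}\right)} + 1141 \frac{1}{\frac{1}{321}} = \frac{\left(-18\right) 0}{2 \left(-39\right) \left(-40 - 39 + 1521\right)} + 1141 \cdot 321 = \frac{0}{2 \left(-39\right) 1442} + 366261 = \frac{0}{-112476} + 366261 = 0 \left(- \frac{1}{112476}\right) + 366261 = 0 + 366261 = 366261$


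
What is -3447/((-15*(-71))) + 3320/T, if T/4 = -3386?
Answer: -2092582/601015 ≈ -3.4817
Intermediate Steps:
T = -13544 (T = 4*(-3386) = -13544)
-3447/((-15*(-71))) + 3320/T = -3447/((-15*(-71))) + 3320/(-13544) = -3447/1065 + 3320*(-1/13544) = -3447*1/1065 - 415/1693 = -1149/355 - 415/1693 = -2092582/601015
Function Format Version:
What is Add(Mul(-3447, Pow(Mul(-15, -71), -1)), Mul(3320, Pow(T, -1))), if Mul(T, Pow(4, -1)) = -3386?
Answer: Rational(-2092582, 601015) ≈ -3.4817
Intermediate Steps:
T = -13544 (T = Mul(4, -3386) = -13544)
Add(Mul(-3447, Pow(Mul(-15, -71), -1)), Mul(3320, Pow(T, -1))) = Add(Mul(-3447, Pow(Mul(-15, -71), -1)), Mul(3320, Pow(-13544, -1))) = Add(Mul(-3447, Pow(1065, -1)), Mul(3320, Rational(-1, 13544))) = Add(Mul(-3447, Rational(1, 1065)), Rational(-415, 1693)) = Add(Rational(-1149, 355), Rational(-415, 1693)) = Rational(-2092582, 601015)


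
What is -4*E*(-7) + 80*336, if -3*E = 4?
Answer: 80528/3 ≈ 26843.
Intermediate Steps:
E = -4/3 (E = -⅓*4 = -4/3 ≈ -1.3333)
-4*E*(-7) + 80*336 = -4*(-4/3)*(-7) + 80*336 = (16/3)*(-7) + 26880 = -112/3 + 26880 = 80528/3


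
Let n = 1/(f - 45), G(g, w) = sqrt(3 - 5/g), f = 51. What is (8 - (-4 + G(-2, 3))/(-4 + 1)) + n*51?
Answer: 91/6 + sqrt(22)/6 ≈ 15.948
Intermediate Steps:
n = 1/6 (n = 1/(51 - 45) = 1/6 ≈ 0.16667)
(8 - (-4 + G(-2, 3))/(-4 + 1)) + n*51 = (8 - (-4 + sqrt(3 - 5/(-2)))/(-4 + 1)) + (1/6)*51 = (8 - (-4 + sqrt(3 - 5*(-1/2)))/(-3)) + 17/2 = (8 - (-4 + sqrt(3 + 5/2))*(-1)/3) + 17/2 = (8 - (-4 + sqrt(11/2))*(-1)/3) + 17/2 = (8 - (-4 + sqrt(22)/2)*(-1)/3) + 17/2 = (8 - (4/3 - sqrt(22)/6)) + 17/2 = (8 + (-4/3 + sqrt(22)/6)) + 17/2 = (20/3 + sqrt(22)/6) + 17/2 = 91/6 + sqrt(22)/6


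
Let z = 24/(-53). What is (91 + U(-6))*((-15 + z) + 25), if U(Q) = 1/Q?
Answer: 137885/159 ≈ 867.20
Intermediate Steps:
z = -24/53 (z = 24*(-1/53) = -24/53 ≈ -0.45283)
(91 + U(-6))*((-15 + z) + 25) = (91 + 1/(-6))*((-15 - 24/53) + 25) = (91 - ⅙)*(-819/53 + 25) = (545/6)*(506/53) = 137885/159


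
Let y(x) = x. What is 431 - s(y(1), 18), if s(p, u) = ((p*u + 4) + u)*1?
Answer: 391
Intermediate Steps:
s(p, u) = 4 + u + p*u (s(p, u) = ((4 + p*u) + u)*1 = (4 + u + p*u)*1 = 4 + u + p*u)
431 - s(y(1), 18) = 431 - (4 + 18 + 1*18) = 431 - (4 + 18 + 18) = 431 - 1*40 = 431 - 40 = 391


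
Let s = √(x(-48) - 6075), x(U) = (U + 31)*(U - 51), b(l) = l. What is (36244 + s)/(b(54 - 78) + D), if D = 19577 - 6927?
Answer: 18122/6313 + 3*I*√122/6313 ≈ 2.8706 + 0.0052489*I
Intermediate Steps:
x(U) = (-51 + U)*(31 + U) (x(U) = (31 + U)*(-51 + U) = (-51 + U)*(31 + U))
s = 6*I*√122 (s = √((-1581 + (-48)² - 20*(-48)) - 6075) = √((-1581 + 2304 + 960) - 6075) = √(1683 - 6075) = √(-4392) = 6*I*√122 ≈ 66.272*I)
D = 12650
(36244 + s)/(b(54 - 78) + D) = (36244 + 6*I*√122)/((54 - 78) + 12650) = (36244 + 6*I*√122)/(-24 + 12650) = (36244 + 6*I*√122)/12626 = (36244 + 6*I*√122)*(1/12626) = 18122/6313 + 3*I*√122/6313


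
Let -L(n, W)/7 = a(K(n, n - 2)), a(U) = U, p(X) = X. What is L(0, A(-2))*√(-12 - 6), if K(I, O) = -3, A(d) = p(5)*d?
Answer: 63*I*√2 ≈ 89.095*I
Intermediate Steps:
A(d) = 5*d
L(n, W) = 21 (L(n, W) = -7*(-3) = 21)
L(0, A(-2))*√(-12 - 6) = 21*√(-12 - 6) = 21*√(-18) = 21*(3*I*√2) = 63*I*√2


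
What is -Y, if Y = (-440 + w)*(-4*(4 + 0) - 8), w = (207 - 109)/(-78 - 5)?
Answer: -878832/83 ≈ -10588.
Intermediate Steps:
w = -98/83 (w = 98/(-83) = 98*(-1/83) = -98/83 ≈ -1.1807)
Y = 878832/83 (Y = (-440 - 98/83)*(-4*(4 + 0) - 8) = -36618*(-4*4 - 8)/83 = -36618*(-16 - 8)/83 = -36618/83*(-24) = 878832/83 ≈ 10588.)
-Y = -1*878832/83 = -878832/83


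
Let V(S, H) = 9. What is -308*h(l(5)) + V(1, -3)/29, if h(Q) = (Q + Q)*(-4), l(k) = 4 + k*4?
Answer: 1714953/29 ≈ 59136.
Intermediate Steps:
l(k) = 4 + 4*k
h(Q) = -8*Q (h(Q) = (2*Q)*(-4) = -8*Q)
-308*h(l(5)) + V(1, -3)/29 = -(-2464)*(4 + 4*5) + 9/29 = -(-2464)*(4 + 20) + 9*(1/29) = -(-2464)*24 + 9/29 = -308*(-192) + 9/29 = 59136 + 9/29 = 1714953/29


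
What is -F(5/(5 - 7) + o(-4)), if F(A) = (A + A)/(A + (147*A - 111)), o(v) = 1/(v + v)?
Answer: -7/666 ≈ -0.010511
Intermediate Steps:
o(v) = 1/(2*v)
F(A) = 2*A/(-111 + 148*A) (F(A) = (2*A)/(A + (-111 + 147*A)) = (2*A)/(-111 + 148*A) = 2*A/(-111 + 148*A))
-F(5/(5 - 7) + o(-4)) = -2*(5/(5 - 7) + (1/2)/(-4))/(37*(-3 + 4*(5/(5 - 7) + (1/2)/(-4)))) = -2*(5/(-2) + (1/2)*(-1/4))/(37*(-3 + 4*(5/(-2) + (1/2)*(-1/4)))) = -2*(-1/2*5 - 1/8)/(37*(-3 + 4*(-1/2*5 - 1/8))) = -2*(-5/2 - 1/8)/(37*(-3 + 4*(-5/2 - 1/8))) = -2*(-21)/(37*8*(-3 + 4*(-21/8))) = -2*(-21)/(37*8*(-3 - 21/2)) = -2*(-21)/(37*8*(-27/2)) = -2*(-21)*(-2)/(37*8*27) = -1*7/666 = -7/666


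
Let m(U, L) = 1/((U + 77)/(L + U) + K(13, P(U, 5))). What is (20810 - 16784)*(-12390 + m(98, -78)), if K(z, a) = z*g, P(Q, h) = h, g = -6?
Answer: -13817368884/277 ≈ -4.9882e+7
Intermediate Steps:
K(z, a) = -6*z (K(z, a) = z*(-6) = -6*z)
m(U, L) = 1/(-78 + (77 + U)/(L + U)) (m(U, L) = 1/((U + 77)/(L + U) - 6*13) = 1/((77 + U)/(L + U) - 78) = 1/(-78 + (77 + U)/(L + U)))
(20810 - 16784)*(-12390 + m(98, -78)) = (20810 - 16784)*(-12390 + (-1*(-78) - 1*98)/(-77 + 77*98 + 78*(-78))) = 4026*(-12390 + (78 - 98)/(-77 + 7546 - 6084)) = 4026*(-12390 - 20/1385) = 4026*(-12390 + (1/1385)*(-20)) = 4026*(-12390 - 4/277) = 4026*(-3432034/277) = -13817368884/277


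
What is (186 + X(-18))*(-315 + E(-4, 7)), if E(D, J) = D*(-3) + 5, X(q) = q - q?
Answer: -55428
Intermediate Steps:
X(q) = 0
E(D, J) = 5 - 3*D (E(D, J) = -3*D + 5 = 5 - 3*D)
(186 + X(-18))*(-315 + E(-4, 7)) = (186 + 0)*(-315 + (5 - 3*(-4))) = 186*(-315 + (5 + 12)) = 186*(-315 + 17) = 186*(-298) = -55428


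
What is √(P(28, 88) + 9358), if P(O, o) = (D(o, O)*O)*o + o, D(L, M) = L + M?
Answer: √295270 ≈ 543.39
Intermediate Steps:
P(O, o) = o + O*o*(O + o) (P(O, o) = ((o + O)*O)*o + o = ((O + o)*O)*o + o = (O*(O + o))*o + o = O*o*(O + o) + o = o + O*o*(O + o))
√(P(28, 88) + 9358) = √(88*(1 + 28*(28 + 88)) + 9358) = √(88*(1 + 28*116) + 9358) = √(88*(1 + 3248) + 9358) = √(88*3249 + 9358) = √(285912 + 9358) = √295270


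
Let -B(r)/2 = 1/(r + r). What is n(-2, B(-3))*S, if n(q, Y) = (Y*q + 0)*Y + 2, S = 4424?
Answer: 70784/9 ≈ 7864.9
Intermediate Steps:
B(r) = -1/r (B(r) = -2/(r + r) = -2*1/(2*r) = -1/r)
n(q, Y) = 2 + q*Y² (n(q, Y) = (Y*q)*Y + 2 = q*Y² + 2 = 2 + q*Y²)
n(-2, B(-3))*S = (2 - 2*(-1/(-3))²)*4424 = (2 - 2*(-1*(-⅓))²)*4424 = (2 - 2*(⅓)²)*4424 = (2 - 2*⅑)*4424 = (2 - 2/9)*4424 = (16/9)*4424 = 70784/9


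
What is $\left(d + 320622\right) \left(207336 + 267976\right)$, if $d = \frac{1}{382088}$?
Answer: $\frac{7278560714440118}{47761} \approx 1.524 \cdot 10^{11}$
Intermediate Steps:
$d = \frac{1}{382088} \approx 2.6172 \cdot 10^{-6}$
$\left(d + 320622\right) \left(207336 + 267976\right) = \left(\frac{1}{382088} + 320622\right) \left(207336 + 267976\right) = \frac{122505818737}{382088} \cdot 475312 = \frac{7278560714440118}{47761}$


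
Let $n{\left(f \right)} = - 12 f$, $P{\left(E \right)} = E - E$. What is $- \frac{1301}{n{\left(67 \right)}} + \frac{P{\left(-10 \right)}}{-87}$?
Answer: $\frac{1301}{804} \approx 1.6182$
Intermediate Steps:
$P{\left(E \right)} = 0$
$- \frac{1301}{n{\left(67 \right)}} + \frac{P{\left(-10 \right)}}{-87} = - \frac{1301}{\left(-12\right) 67} + \frac{0}{-87} = - \frac{1301}{-804} + 0 \left(- \frac{1}{87}\right) = \left(-1301\right) \left(- \frac{1}{804}\right) + 0 = \frac{1301}{804} + 0 = \frac{1301}{804}$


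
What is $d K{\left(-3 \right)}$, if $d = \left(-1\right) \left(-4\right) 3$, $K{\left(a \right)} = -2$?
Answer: $-24$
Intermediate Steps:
$d = 12$ ($d = 4 \cdot 3 = 12$)
$d K{\left(-3 \right)} = 12 \left(-2\right) = -24$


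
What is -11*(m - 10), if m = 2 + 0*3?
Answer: 88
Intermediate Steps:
m = 2 (m = 2 + 0 = 2)
-11*(m - 10) = -11*(2 - 10) = -11*(-8) = 88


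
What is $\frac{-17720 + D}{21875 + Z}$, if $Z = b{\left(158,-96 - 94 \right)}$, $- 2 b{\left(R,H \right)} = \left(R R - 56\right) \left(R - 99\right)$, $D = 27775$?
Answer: $- \frac{10055}{712911} \approx -0.014104$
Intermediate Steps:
$b{\left(R,H \right)} = - \frac{\left(-99 + R\right) \left(-56 + R^{2}\right)}{2}$ ($b{\left(R,H \right)} = - \frac{\left(R R - 56\right) \left(R - 99\right)}{2} = - \frac{\left(R^{2} - 56\right) \left(-99 + R\right)}{2} = - \frac{\left(-56 + R^{2}\right) \left(-99 + R\right)}{2} = - \frac{\left(-99 + R\right) \left(-56 + R^{2}\right)}{2}$)
$Z = -734786$ ($Z = -2772 + 28 \cdot 158 - \frac{158^{3}}{2} + \frac{99 \cdot 158^{2}}{2} = -2772 + 4424 - 1972156 + \frac{99}{2} \cdot 24964 = -2772 + 4424 - 1972156 + 1235718 = -734786$)
$\frac{-17720 + D}{21875 + Z} = \frac{-17720 + 27775}{21875 - 734786} = \frac{10055}{-712911} = 10055 \left(- \frac{1}{712911}\right) = - \frac{10055}{712911}$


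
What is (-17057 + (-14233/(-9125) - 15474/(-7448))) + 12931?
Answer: -140084065183/33981500 ≈ -4122.4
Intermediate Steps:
(-17057 + (-14233/(-9125) - 15474/(-7448))) + 12931 = (-17057 + (-14233*(-1/9125) - 15474*(-1/7448))) + 12931 = (-17057 + (14233/9125 + 7737/3724)) + 12931 = (-17057 + 123603817/33981500) + 12931 = -579498841683/33981500 + 12931 = -140084065183/33981500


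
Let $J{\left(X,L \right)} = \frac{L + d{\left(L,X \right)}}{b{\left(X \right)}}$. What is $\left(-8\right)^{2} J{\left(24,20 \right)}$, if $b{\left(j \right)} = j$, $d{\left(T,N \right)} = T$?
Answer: $\frac{320}{3} \approx 106.67$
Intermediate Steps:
$J{\left(X,L \right)} = \frac{2 L}{X}$ ($J{\left(X,L \right)} = \frac{L + L}{X} = \frac{2 L}{X}$)
$\left(-8\right)^{2} J{\left(24,20 \right)} = \left(-8\right)^{2} \cdot 2 \cdot 20 \cdot \frac{1}{24} = 64 \cdot 2 \cdot 20 \cdot \frac{1}{24} = 64 \cdot \frac{5}{3} = \frac{320}{3}$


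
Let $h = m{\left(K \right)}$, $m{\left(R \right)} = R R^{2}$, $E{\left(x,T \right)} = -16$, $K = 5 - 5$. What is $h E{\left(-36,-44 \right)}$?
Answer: $0$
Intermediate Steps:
$K = 0$ ($K = 5 - 5 = 0$)
$m{\left(R \right)} = R^{3}$
$h = 0$ ($h = 0^{3} = 0$)
$h E{\left(-36,-44 \right)} = 0 \left(-16\right) = 0$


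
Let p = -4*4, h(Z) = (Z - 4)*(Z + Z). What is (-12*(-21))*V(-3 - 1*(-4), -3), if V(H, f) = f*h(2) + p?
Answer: 2016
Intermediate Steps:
h(Z) = 2*Z*(-4 + Z) (h(Z) = (-4 + Z)*(2*Z) = 2*Z*(-4 + Z))
p = -16
V(H, f) = -16 - 8*f (V(H, f) = f*(2*2*(-4 + 2)) - 16 = f*(2*2*(-2)) - 16 = f*(-8) - 16 = -8*f - 16 = -16 - 8*f)
(-12*(-21))*V(-3 - 1*(-4), -3) = (-12*(-21))*(-16 - 8*(-3)) = 252*(-16 + 24) = 252*8 = 2016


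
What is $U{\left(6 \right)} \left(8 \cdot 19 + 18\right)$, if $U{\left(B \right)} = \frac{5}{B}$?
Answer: $\frac{425}{3} \approx 141.67$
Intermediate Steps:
$U{\left(6 \right)} \left(8 \cdot 19 + 18\right) = \frac{5}{6} \left(8 \cdot 19 + 18\right) = 5 \cdot \frac{1}{6} \left(152 + 18\right) = \frac{5}{6} \cdot 170 = \frac{425}{3}$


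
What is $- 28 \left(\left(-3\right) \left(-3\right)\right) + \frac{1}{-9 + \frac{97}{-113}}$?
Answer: $- \frac{280841}{1114} \approx -252.1$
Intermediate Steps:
$- 28 \left(\left(-3\right) \left(-3\right)\right) + \frac{1}{-9 + \frac{97}{-113}} = \left(-28\right) 9 + \frac{1}{-9 + 97 \left(- \frac{1}{113}\right)} = -252 + \frac{1}{-9 - \frac{97}{113}} = -252 + \frac{1}{- \frac{1114}{113}} = -252 - \frac{113}{1114} = - \frac{280841}{1114}$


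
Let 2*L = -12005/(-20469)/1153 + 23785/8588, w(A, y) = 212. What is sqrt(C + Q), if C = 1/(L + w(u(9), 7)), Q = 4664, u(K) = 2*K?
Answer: 4*sqrt(2181036047693790039317324025407)/86499166777369 ≈ 68.293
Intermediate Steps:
L = 561447104185/405366602232 (L = (-12005/(-20469)/1153 + 23785/8588)/2 = (-12005*(-1/20469)*(1/1153) + 23785*(1/8588))/2 = ((12005/20469)*(1/1153) + 23785/8588)/2 = (12005/23600757 + 23785/8588)/2 = (1/2)*(561447104185/202683301116) = 561447104185/405366602232 ≈ 1.3850)
C = 405366602232/86499166777369 (C = 1/(561447104185/405366602232 + 212) = 1/(86499166777369/405366602232) = 405366602232/86499166777369 ≈ 0.0046864)
sqrt(C + Q) = sqrt(405366602232/86499166777369 + 4664) = sqrt(403432519216251248/86499166777369) = 4*sqrt(2181036047693790039317324025407)/86499166777369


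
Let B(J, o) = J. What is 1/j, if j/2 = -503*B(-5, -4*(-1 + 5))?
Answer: 1/5030 ≈ 0.00019881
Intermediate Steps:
j = 5030 (j = 2*(-503*(-5)) = 2*2515 = 5030)
1/j = 1/5030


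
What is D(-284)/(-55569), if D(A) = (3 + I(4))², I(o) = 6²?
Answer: -507/18523 ≈ -0.027371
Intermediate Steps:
I(o) = 36
D(A) = 1521 (D(A) = (3 + 36)² = 39² = 1521)
D(-284)/(-55569) = 1521/(-55569) = 1521*(-1/55569) = -507/18523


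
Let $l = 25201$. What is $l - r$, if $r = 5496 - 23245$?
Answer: $42950$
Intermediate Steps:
$r = -17749$ ($r = 5496 - 23245 = -17749$)
$l - r = 25201 - -17749 = 25201 + 17749 = 42950$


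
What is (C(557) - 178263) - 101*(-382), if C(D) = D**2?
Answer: 170568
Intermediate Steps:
(C(557) - 178263) - 101*(-382) = (557**2 - 178263) - 101*(-382) = (310249 - 178263) + 38582 = 131986 + 38582 = 170568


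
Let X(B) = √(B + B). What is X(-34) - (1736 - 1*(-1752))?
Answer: -3488 + 2*I*√17 ≈ -3488.0 + 8.2462*I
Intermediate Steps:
X(B) = √2*√B (X(B) = √(2*B) = √2*√B)
X(-34) - (1736 - 1*(-1752)) = √2*√(-34) - (1736 - 1*(-1752)) = √2*(I*√34) - (1736 + 1752) = 2*I*√17 - 1*3488 = 2*I*√17 - 3488 = -3488 + 2*I*√17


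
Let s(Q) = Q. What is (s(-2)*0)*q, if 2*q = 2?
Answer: 0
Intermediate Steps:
q = 1 (q = (1/2)*2 = 1)
(s(-2)*0)*q = -2*0*1 = 0*1 = 0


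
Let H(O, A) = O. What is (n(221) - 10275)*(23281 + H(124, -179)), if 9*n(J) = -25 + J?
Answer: -2159789995/9 ≈ -2.3998e+8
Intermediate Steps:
n(J) = -25/9 + J/9 (n(J) = (-25 + J)/9 = -25/9 + J/9)
(n(221) - 10275)*(23281 + H(124, -179)) = ((-25/9 + (⅑)*221) - 10275)*(23281 + 124) = ((-25/9 + 221/9) - 10275)*23405 = (196/9 - 10275)*23405 = -92279/9*23405 = -2159789995/9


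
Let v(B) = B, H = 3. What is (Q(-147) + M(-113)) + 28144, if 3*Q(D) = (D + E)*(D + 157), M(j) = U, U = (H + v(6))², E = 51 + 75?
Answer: 28155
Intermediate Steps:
E = 126
U = 81 (U = (3 + 6)² = 9² = 81)
M(j) = 81
Q(D) = (126 + D)*(157 + D)/3 (Q(D) = ((D + 126)*(D + 157))/3 = ((126 + D)*(157 + D))/3 = (126 + D)*(157 + D)/3)
(Q(-147) + M(-113)) + 28144 = ((6594 + (⅓)*(-147)² + (283/3)*(-147)) + 81) + 28144 = ((6594 + (⅓)*21609 - 13867) + 81) + 28144 = ((6594 + 7203 - 13867) + 81) + 28144 = (-70 + 81) + 28144 = 11 + 28144 = 28155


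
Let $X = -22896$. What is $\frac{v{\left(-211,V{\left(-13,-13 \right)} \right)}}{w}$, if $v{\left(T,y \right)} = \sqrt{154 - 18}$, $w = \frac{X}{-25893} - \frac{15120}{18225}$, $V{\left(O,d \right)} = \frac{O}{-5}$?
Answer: $\frac{129465 \sqrt{34}}{3536} \approx 213.49$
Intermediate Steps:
$V{\left(O,d \right)} = - \frac{O}{5}$ ($V{\left(O,d \right)} = O \left(- \frac{1}{5}\right) = - \frac{O}{5}$)
$w = \frac{7072}{129465}$ ($w = - \frac{22896}{-25893} - \frac{15120}{18225} = \left(-22896\right) \left(- \frac{1}{25893}\right) - \frac{112}{135} = \frac{848}{959} - \frac{112}{135} = \frac{7072}{129465} \approx 0.054625$)
$v{\left(T,y \right)} = 2 \sqrt{34}$ ($v{\left(T,y \right)} = \sqrt{136} = 2 \sqrt{34}$)
$\frac{v{\left(-211,V{\left(-13,-13 \right)} \right)}}{w} = \frac{2 \sqrt{34}}{\frac{7072}{129465}} = 2 \sqrt{34} \cdot \frac{129465}{7072} = \frac{129465 \sqrt{34}}{3536}$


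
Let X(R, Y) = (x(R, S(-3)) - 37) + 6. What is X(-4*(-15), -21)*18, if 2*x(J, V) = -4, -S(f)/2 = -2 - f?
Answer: -594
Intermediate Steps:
S(f) = 4 + 2*f (S(f) = -2*(-2 - f) = 4 + 2*f)
x(J, V) = -2 (x(J, V) = (½)*(-4) = -2)
X(R, Y) = -33 (X(R, Y) = (-2 - 37) + 6 = -39 + 6 = -33)
X(-4*(-15), -21)*18 = -33*18 = -594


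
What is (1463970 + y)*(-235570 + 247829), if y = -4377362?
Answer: -35715272528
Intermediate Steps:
(1463970 + y)*(-235570 + 247829) = (1463970 - 4377362)*(-235570 + 247829) = -2913392*12259 = -35715272528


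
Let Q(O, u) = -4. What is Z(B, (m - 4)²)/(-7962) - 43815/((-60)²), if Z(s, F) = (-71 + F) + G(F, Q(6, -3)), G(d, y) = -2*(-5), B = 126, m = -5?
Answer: -3876967/318480 ≈ -12.173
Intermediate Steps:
G(d, y) = 10
Z(s, F) = -61 + F (Z(s, F) = (-71 + F) + 10 = -61 + F)
Z(B, (m - 4)²)/(-7962) - 43815/((-60)²) = (-61 + (-5 - 4)²)/(-7962) - 43815/((-60)²) = (-61 + (-9)²)*(-1/7962) - 43815/3600 = (-61 + 81)*(-1/7962) - 43815*1/3600 = 20*(-1/7962) - 2921/240 = -10/3981 - 2921/240 = -3876967/318480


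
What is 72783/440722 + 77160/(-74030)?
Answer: -2861798403/3262664966 ≈ -0.87714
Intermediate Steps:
72783/440722 + 77160/(-74030) = 72783*(1/440722) + 77160*(-1/74030) = 72783/440722 - 7716/7403 = -2861798403/3262664966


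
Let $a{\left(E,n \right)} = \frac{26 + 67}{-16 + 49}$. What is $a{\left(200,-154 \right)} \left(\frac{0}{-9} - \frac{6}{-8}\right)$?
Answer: $\frac{93}{44} \approx 2.1136$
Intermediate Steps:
$a{\left(E,n \right)} = \frac{31}{11}$ ($a{\left(E,n \right)} = \frac{93}{33} = 93 \cdot \frac{1}{33} = \frac{31}{11}$)
$a{\left(200,-154 \right)} \left(\frac{0}{-9} - \frac{6}{-8}\right) = \frac{31 \left(\frac{0}{-9} - \frac{6}{-8}\right)}{11} = \frac{31 \left(0 \left(- \frac{1}{9}\right) - - \frac{3}{4}\right)}{11} = \frac{31 \left(0 + \frac{3}{4}\right)}{11} = \frac{31}{11} \cdot \frac{3}{4} = \frac{93}{44}$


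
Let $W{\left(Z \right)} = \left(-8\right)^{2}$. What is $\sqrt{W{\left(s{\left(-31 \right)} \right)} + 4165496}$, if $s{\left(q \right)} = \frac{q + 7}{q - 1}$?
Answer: $6 \sqrt{115710} \approx 2041.0$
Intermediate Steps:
$s{\left(q \right)} = \frac{7 + q}{-1 + q}$
$W{\left(Z \right)} = 64$
$\sqrt{W{\left(s{\left(-31 \right)} \right)} + 4165496} = \sqrt{64 + 4165496} = \sqrt{4165560} = 6 \sqrt{115710}$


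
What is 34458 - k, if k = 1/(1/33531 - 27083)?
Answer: 31292001474507/908120072 ≈ 34458.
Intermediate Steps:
k = -33531/908120072 (k = 1/(1/33531 - 27083) = 1/(-908120072/33531) = -33531/908120072 ≈ -3.6924e-5)
34458 - k = 34458 - 1*(-33531/908120072) = 34458 + 33531/908120072 = 31292001474507/908120072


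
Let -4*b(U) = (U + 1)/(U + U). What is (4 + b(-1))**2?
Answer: 16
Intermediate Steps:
b(U) = -(1 + U)/(8*U) (b(U) = -(U + 1)/(4*(U + U)) = -(1 + U)/(4*(2*U)) = -(1 + U)*1/(2*U)/4 = -(1 + U)/(8*U))
(4 + b(-1))**2 = (4 + (1/8)*(-1 - 1*(-1))/(-1))**2 = (4 + (1/8)*(-1)*(-1 + 1))**2 = (4 + (1/8)*(-1)*0)**2 = (4 + 0)**2 = 4**2 = 16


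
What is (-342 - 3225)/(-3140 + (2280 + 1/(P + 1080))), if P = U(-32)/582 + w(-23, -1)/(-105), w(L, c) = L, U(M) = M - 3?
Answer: 8720457731/2102491050 ≈ 4.1477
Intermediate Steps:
U(M) = -3 + M
P = 1079/6790 (P = (-3 - 32)/582 - 23/(-105) = -35*1/582 - 23*(-1/105) = -35/582 + 23/105 = 1079/6790 ≈ 0.15891)
(-342 - 3225)/(-3140 + (2280 + 1/(P + 1080))) = (-342 - 3225)/(-3140 + (2280 + 1/(1079/6790 + 1080))) = -3567/(-3140 + (2280 + 1/(7334279/6790))) = -3567/(-3140 + (2280 + 6790/7334279)) = -3567/(-3140 + 16722162910/7334279) = -3567/(-6307473150/7334279) = -3567*(-7334279/6307473150) = 8720457731/2102491050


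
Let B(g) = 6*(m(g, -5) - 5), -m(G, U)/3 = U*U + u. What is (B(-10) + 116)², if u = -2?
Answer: 107584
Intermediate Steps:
m(G, U) = 6 - 3*U² (m(G, U) = -3*(U*U - 2) = -3*(U² - 2) = -3*(-2 + U²) = 6 - 3*U²)
B(g) = -444 (B(g) = 6*((6 - 3*(-5)²) - 5) = 6*((6 - 3*25) - 5) = 6*((6 - 75) - 5) = 6*(-69 - 5) = 6*(-74) = -444)
(B(-10) + 116)² = (-444 + 116)² = (-328)² = 107584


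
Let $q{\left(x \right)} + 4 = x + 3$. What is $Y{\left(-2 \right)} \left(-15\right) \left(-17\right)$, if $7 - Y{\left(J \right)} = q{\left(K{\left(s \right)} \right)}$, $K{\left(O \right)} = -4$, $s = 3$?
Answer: $3060$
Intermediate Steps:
$q{\left(x \right)} = -1 + x$ ($q{\left(x \right)} = -4 + \left(x + 3\right) = -4 + \left(3 + x\right) = -1 + x$)
$Y{\left(J \right)} = 12$ ($Y{\left(J \right)} = 7 - \left(-1 - 4\right) = 7 - -5 = 7 + 5 = 12$)
$Y{\left(-2 \right)} \left(-15\right) \left(-17\right) = 12 \left(-15\right) \left(-17\right) = \left(-180\right) \left(-17\right) = 3060$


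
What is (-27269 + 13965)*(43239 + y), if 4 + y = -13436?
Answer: -396445896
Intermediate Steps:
y = -13440 (y = -4 - 13436 = -13440)
(-27269 + 13965)*(43239 + y) = (-27269 + 13965)*(43239 - 13440) = -13304*29799 = -396445896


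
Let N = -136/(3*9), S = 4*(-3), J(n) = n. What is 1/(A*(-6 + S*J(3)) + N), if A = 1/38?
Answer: -513/3151 ≈ -0.16281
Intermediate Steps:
S = -12
A = 1/38 ≈ 0.026316
N = -136/27 ≈ -5.0370
1/(A*(-6 + S*J(3)) + N) = 1/((-6 - 12*3)/38 - 136/27) = 1/((-6 - 36)/38 - 136/27) = 1/((1/38)*(-42) - 136/27) = 1/(-21/19 - 136/27) = 1/(-3151/513) = -513/3151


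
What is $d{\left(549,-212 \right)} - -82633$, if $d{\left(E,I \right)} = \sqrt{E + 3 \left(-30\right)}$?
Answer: $82633 + 3 \sqrt{51} \approx 82654.0$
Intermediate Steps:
$d{\left(E,I \right)} = \sqrt{-90 + E}$ ($d{\left(E,I \right)} = \sqrt{E - 90} = \sqrt{-90 + E}$)
$d{\left(549,-212 \right)} - -82633 = \sqrt{-90 + 549} - -82633 = \sqrt{459} + 82633 = 3 \sqrt{51} + 82633 = 82633 + 3 \sqrt{51}$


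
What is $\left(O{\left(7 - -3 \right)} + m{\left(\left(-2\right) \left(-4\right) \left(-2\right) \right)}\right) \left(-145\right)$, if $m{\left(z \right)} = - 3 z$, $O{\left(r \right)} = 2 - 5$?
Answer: $-6525$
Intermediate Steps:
$O{\left(r \right)} = -3$
$\left(O{\left(7 - -3 \right)} + m{\left(\left(-2\right) \left(-4\right) \left(-2\right) \right)}\right) \left(-145\right) = \left(-3 - 3 \left(-2\right) \left(-4\right) \left(-2\right)\right) \left(-145\right) = \left(-3 - 3 \cdot 8 \left(-2\right)\right) \left(-145\right) = \left(-3 - -48\right) \left(-145\right) = \left(-3 + 48\right) \left(-145\right) = 45 \left(-145\right) = -6525$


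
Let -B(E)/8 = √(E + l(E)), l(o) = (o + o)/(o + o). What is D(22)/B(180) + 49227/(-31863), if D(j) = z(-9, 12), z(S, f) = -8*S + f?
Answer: -16409/10621 - 21*√181/362 ≈ -2.3254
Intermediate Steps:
l(o) = 1 (l(o) = (2*o)/((2*o)) = (2*o)*(1/(2*o)) = 1)
z(S, f) = f - 8*S
D(j) = 84 (D(j) = 12 - 8*(-9) = 12 + 72 = 84)
B(E) = -8*√(1 + E) (B(E) = -8*√(E + 1) = -8*√(1 + E))
D(22)/B(180) + 49227/(-31863) = 84/((-8*√(1 + 180))) + 49227/(-31863) = 84/((-8*√181)) + 49227*(-1/31863) = 84*(-√181/1448) - 16409/10621 = -21*√181/362 - 16409/10621 = -16409/10621 - 21*√181/362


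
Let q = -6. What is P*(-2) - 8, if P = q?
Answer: 4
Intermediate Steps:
P = -6
P*(-2) - 8 = -6*(-2) - 8 = 12 - 8 = 4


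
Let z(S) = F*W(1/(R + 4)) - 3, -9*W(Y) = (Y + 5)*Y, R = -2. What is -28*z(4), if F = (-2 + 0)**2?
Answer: 1064/9 ≈ 118.22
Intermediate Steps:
F = 4 (F = (-2)**2 = 4)
W(Y) = -Y*(5 + Y)/9 (W(Y) = -(Y + 5)*Y/9 = -(5 + Y)*Y/9 = -Y*(5 + Y)/9)
z(S) = -38/9 (z(S) = 4*(-(5 + 1/(-2 + 4))/(9*(-2 + 4))) - 3 = 4*(-1/9*(5 + 1/2)/2) - 3 = 4*(-1/9*1/2*(5 + 1/2)) - 3 = 4*(-1/9*1/2*11/2) - 3 = 4*(-11/36) - 3 = -11/9 - 3 = -38/9)
-28*z(4) = -28*(-38/9) = 1064/9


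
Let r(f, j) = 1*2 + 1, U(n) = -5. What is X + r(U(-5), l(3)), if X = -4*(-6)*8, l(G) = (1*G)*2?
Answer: 195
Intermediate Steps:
l(G) = 2*G (l(G) = G*2 = 2*G)
r(f, j) = 3 (r(f, j) = 2 + 1 = 3)
X = 192 (X = 24*8 = 192)
X + r(U(-5), l(3)) = 192 + 3 = 195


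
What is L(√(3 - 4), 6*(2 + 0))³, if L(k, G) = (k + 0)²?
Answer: -1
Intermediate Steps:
L(k, G) = k²
L(√(3 - 4), 6*(2 + 0))³ = ((√(3 - 4))²)³ = ((√(-1))²)³ = (I²)³ = (-1)³ = -1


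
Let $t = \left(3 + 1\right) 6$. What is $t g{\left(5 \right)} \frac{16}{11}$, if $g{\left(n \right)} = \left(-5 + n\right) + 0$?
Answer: $0$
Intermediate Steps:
$g{\left(n \right)} = -5 + n$
$t = 24$ ($t = 4 \cdot 6 = 24$)
$t g{\left(5 \right)} \frac{16}{11} = 24 \left(-5 + 5\right) \frac{16}{11} = 24 \cdot 0 \cdot 16 \cdot \frac{1}{11} = 0 \cdot \frac{16}{11} = 0$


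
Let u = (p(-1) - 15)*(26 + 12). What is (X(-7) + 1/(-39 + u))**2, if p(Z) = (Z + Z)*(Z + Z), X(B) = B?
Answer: 10240000/208849 ≈ 49.031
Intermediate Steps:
p(Z) = 4*Z**2 (p(Z) = (2*Z)*(2*Z) = 4*Z**2)
u = -418 (u = (4*(-1)**2 - 15)*(26 + 12) = (4*1 - 15)*38 = (4 - 15)*38 = -11*38 = -418)
(X(-7) + 1/(-39 + u))**2 = (-7 + 1/(-39 - 418))**2 = (-7 + 1/(-457))**2 = (-7 - 1/457)**2 = (-3200/457)**2 = 10240000/208849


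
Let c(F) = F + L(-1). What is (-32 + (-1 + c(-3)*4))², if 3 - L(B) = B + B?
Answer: 625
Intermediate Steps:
L(B) = 3 - 2*B (L(B) = 3 - (B + B) = 3 - 2*B)
c(F) = 5 + F (c(F) = F + (3 - 2*(-1)) = F + (3 + 2) = F + 5 = 5 + F)
(-32 + (-1 + c(-3)*4))² = (-32 + (-1 + (5 - 3)*4))² = (-32 + (-1 + 2*4))² = (-32 + (-1 + 8))² = (-32 + 7)² = (-25)² = 625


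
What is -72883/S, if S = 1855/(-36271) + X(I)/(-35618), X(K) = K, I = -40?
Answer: 47078791269037/32310275 ≈ 1.4571e+6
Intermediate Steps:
S = -32310275/645950239 (S = 1855/(-36271) - 40/(-35618) = 1855*(-1/36271) - 40*(-1/35618) = -1855/36271 + 20/17809 = -32310275/645950239 ≈ -0.050020)
-72883/S = -72883/(-32310275/645950239) = -72883*(-645950239/32310275) = 47078791269037/32310275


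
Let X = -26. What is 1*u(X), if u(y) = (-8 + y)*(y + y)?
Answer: 1768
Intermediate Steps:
u(y) = 2*y*(-8 + y) (u(y) = (-8 + y)*(2*y) = 2*y*(-8 + y))
1*u(X) = 1*(2*(-26)*(-8 - 26)) = 1*(2*(-26)*(-34)) = 1*1768 = 1768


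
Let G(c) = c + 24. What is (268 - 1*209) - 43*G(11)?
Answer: -1446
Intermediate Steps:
G(c) = 24 + c
(268 - 1*209) - 43*G(11) = (268 - 1*209) - 43*(24 + 11) = (268 - 209) - 43*35 = 59 - 1505 = -1446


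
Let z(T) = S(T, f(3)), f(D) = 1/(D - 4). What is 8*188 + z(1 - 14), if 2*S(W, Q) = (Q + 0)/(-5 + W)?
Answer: 54145/36 ≈ 1504.0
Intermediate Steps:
f(D) = 1/(-4 + D)
S(W, Q) = Q/(2*(-5 + W)) (S(W, Q) = ((Q + 0)/(-5 + W))/2 = (Q/(-5 + W))/2 = Q/(2*(-5 + W)))
z(T) = -1/(2*(-5 + T)) (z(T) = 1/(2*(-4 + 3)*(-5 + T)) = (1/2)/(-1*(-5 + T)) = (1/2)*(-1)/(-5 + T) = -1/(2*(-5 + T)))
8*188 + z(1 - 14) = 8*188 - 1/(-10 + 2*(1 - 14)) = 1504 - 1/(-10 + 2*(-13)) = 1504 - 1/(-10 - 26) = 1504 - 1/(-36) = 1504 - 1*(-1/36) = 1504 + 1/36 = 54145/36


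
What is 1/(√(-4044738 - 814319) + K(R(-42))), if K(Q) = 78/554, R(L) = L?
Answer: 10803/372830586074 - 76729*I*√4859057/372830586074 ≈ 2.8976e-8 - 0.00045365*I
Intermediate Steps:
K(Q) = 39/277 (K(Q) = 78*(1/554) = 39/277)
1/(√(-4044738 - 814319) + K(R(-42))) = 1/(√(-4044738 - 814319) + 39/277) = 1/(√(-4859057) + 39/277) = 1/(I*√4859057 + 39/277) = 1/(39/277 + I*√4859057)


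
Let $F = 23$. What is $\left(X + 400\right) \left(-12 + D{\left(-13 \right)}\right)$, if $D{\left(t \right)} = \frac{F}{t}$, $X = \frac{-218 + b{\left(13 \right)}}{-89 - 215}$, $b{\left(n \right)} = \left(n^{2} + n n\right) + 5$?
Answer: $- \frac{21744025}{3952} \approx -5502.0$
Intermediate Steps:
$b{\left(n \right)} = 5 + 2 n^{2}$ ($b{\left(n \right)} = \left(n^{2} + n^{2}\right) + 5 = 2 n^{2} + 5 = 5 + 2 n^{2}$)
$X = - \frac{125}{304}$ ($X = \frac{-218 + \left(5 + 2 \cdot 13^{2}\right)}{-89 - 215} = \frac{-218 + \left(5 + 2 \cdot 169\right)}{-304} = \left(-218 + \left(5 + 338\right)\right) \left(- \frac{1}{304}\right) = \left(-218 + 343\right) \left(- \frac{1}{304}\right) = 125 \left(- \frac{1}{304}\right) = - \frac{125}{304} \approx -0.41118$)
$D{\left(t \right)} = \frac{23}{t}$
$\left(X + 400\right) \left(-12 + D{\left(-13 \right)}\right) = \left(- \frac{125}{304} + 400\right) \left(-12 + \frac{23}{-13}\right) = \frac{121475 \left(-12 + 23 \left(- \frac{1}{13}\right)\right)}{304} = \frac{121475 \left(-12 - \frac{23}{13}\right)}{304} = \frac{121475}{304} \left(- \frac{179}{13}\right) = - \frac{21744025}{3952}$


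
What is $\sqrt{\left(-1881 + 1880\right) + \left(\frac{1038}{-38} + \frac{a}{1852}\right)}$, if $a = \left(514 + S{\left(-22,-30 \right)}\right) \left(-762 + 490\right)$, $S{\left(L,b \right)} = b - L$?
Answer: $\frac{i \sqrt{7942336262}}{8797} \approx 10.131 i$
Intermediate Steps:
$a = -137632$ ($a = \left(514 - 8\right) \left(-762 + 490\right) = \left(514 + \left(-30 + 22\right)\right) \left(-272\right) = \left(514 - 8\right) \left(-272\right) = 506 \left(-272\right) = -137632$)
$\sqrt{\left(-1881 + 1880\right) + \left(\frac{1038}{-38} + \frac{a}{1852}\right)} = \sqrt{\left(-1881 + 1880\right) + \left(\frac{1038}{-38} - \frac{137632}{1852}\right)} = \sqrt{-1 + \left(1038 \left(- \frac{1}{38}\right) - \frac{34408}{463}\right)} = \sqrt{-1 - \frac{894049}{8797}} = \sqrt{- \frac{902846}{8797}} = \frac{i \sqrt{7942336262}}{8797}$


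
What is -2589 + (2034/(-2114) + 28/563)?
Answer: -1541233574/595091 ≈ -2589.9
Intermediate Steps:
-2589 + (2034/(-2114) + 28/563) = -2589 + (2034*(-1/2114) + 28*(1/563)) = -2589 + (-1017/1057 + 28/563) = -2589 - 542975/595091 = -1541233574/595091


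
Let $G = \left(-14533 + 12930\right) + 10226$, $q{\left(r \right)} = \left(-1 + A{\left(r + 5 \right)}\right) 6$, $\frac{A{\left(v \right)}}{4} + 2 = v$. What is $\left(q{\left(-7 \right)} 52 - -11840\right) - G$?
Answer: $-2087$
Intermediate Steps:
$A{\left(v \right)} = -8 + 4 v$
$q{\left(r \right)} = 66 + 24 r$ ($q{\left(r \right)} = \left(-1 + \left(-8 + 4 \left(r + 5\right)\right)\right) 6 = \left(-1 + \left(-8 + 4 \left(5 + r\right)\right)\right) 6 = \left(-1 + \left(-8 + \left(20 + 4 r\right)\right)\right) 6 = \left(-1 + \left(12 + 4 r\right)\right) 6 = \left(11 + 4 r\right) 6 = 66 + 24 r$)
$G = 8623$ ($G = -1603 + 10226 = 8623$)
$\left(q{\left(-7 \right)} 52 - -11840\right) - G = \left(\left(66 + 24 \left(-7\right)\right) 52 - -11840\right) - 8623 = \left(\left(66 - 168\right) 52 + 11840\right) - 8623 = \left(\left(-102\right) 52 + 11840\right) - 8623 = \left(-5304 + 11840\right) - 8623 = 6536 - 8623 = -2087$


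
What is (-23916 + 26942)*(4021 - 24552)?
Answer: -62126806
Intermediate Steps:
(-23916 + 26942)*(4021 - 24552) = 3026*(-20531) = -62126806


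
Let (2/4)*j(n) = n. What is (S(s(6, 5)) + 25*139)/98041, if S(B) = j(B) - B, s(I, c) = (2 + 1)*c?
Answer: 3490/98041 ≈ 0.035597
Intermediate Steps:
j(n) = 2*n
s(I, c) = 3*c
S(B) = B (S(B) = 2*B - B = B)
(S(s(6, 5)) + 25*139)/98041 = (3*5 + 25*139)/98041 = (15 + 3475)*(1/98041) = 3490*(1/98041) = 3490/98041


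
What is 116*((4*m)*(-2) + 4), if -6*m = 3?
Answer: 928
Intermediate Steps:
m = -½ (m = -⅙*3 = -½ ≈ -0.50000)
116*((4*m)*(-2) + 4) = 116*((4*(-½))*(-2) + 4) = 116*(-2*(-2) + 4) = 116*(4 + 4) = 116*8 = 928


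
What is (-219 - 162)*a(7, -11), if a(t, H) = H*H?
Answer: -46101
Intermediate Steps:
a(t, H) = H²
(-219 - 162)*a(7, -11) = (-219 - 162)*(-11)² = -381*121 = -46101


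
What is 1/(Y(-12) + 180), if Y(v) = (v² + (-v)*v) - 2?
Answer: 1/178 ≈ 0.0056180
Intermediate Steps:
Y(v) = -2 (Y(v) = (v² - v²) - 2 = 0 - 2 = -2)
1/(Y(-12) + 180) = 1/(-2 + 180) = 1/178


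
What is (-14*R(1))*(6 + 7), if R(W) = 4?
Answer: -728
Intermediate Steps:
(-14*R(1))*(6 + 7) = (-14*4)*(6 + 7) = -56*13 = -728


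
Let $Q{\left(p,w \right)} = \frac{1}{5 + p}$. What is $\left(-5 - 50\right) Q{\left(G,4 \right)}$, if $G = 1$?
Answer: $- \frac{55}{6} \approx -9.1667$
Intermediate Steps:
$\left(-5 - 50\right) Q{\left(G,4 \right)} = \frac{-5 - 50}{5 + 1} = - \frac{55}{6}$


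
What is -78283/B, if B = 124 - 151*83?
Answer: 78283/12409 ≈ 6.3086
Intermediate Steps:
B = -12409 (B = 124 - 12533 = -12409)
-78283/B = -78283/(-12409) = -78283*(-1/12409) = 78283/12409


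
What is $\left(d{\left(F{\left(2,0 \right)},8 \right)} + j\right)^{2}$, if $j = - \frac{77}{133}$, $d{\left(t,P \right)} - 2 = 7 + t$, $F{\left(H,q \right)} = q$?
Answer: $\frac{25600}{361} \approx 70.914$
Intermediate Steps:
$d{\left(t,P \right)} = 9 + t$ ($d{\left(t,P \right)} = 2 + \left(7 + t\right) = 9 + t$)
$j = - \frac{11}{19}$ ($j = \left(-77\right) \frac{1}{133} = - \frac{11}{19} \approx -0.57895$)
$\left(d{\left(F{\left(2,0 \right)},8 \right)} + j\right)^{2} = \left(\left(9 + 0\right) - \frac{11}{19}\right)^{2} = \left(9 - \frac{11}{19}\right)^{2} = \left(\frac{160}{19}\right)^{2} = \frac{25600}{361}$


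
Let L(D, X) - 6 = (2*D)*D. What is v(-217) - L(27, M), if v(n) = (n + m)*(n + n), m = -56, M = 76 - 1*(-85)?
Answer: 117018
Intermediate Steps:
M = 161 (M = 76 + 85 = 161)
L(D, X) = 6 + 2*D**2 (L(D, X) = 6 + (2*D)*D = 6 + 2*D**2)
v(n) = 2*n*(-56 + n) (v(n) = (n - 56)*(n + n) = (-56 + n)*(2*n) = 2*n*(-56 + n))
v(-217) - L(27, M) = 2*(-217)*(-56 - 217) - (6 + 2*27**2) = 2*(-217)*(-273) - (6 + 2*729) = 118482 - (6 + 1458) = 118482 - 1*1464 = 118482 - 1464 = 117018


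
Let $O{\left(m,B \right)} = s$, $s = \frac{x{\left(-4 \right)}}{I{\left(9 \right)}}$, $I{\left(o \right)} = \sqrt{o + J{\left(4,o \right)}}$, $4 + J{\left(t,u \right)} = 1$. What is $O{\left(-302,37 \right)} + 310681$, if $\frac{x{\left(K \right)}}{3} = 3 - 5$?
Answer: $310681 - \sqrt{6} \approx 3.1068 \cdot 10^{5}$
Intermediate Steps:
$x{\left(K \right)} = -6$ ($x{\left(K \right)} = 3 \left(3 - 5\right) = 3 \left(-2\right) = -6$)
$J{\left(t,u \right)} = -3$ ($J{\left(t,u \right)} = -4 + 1 = -3$)
$I{\left(o \right)} = \sqrt{-3 + o}$ ($I{\left(o \right)} = \sqrt{o - 3} = \sqrt{-3 + o}$)
$s = - \sqrt{6}$ ($s = - \frac{6}{\sqrt{-3 + 9}} = - \frac{6}{\sqrt{6}} = - 6 \frac{\sqrt{6}}{6} = - \sqrt{6} \approx -2.4495$)
$O{\left(m,B \right)} = - \sqrt{6}$
$O{\left(-302,37 \right)} + 310681 = - \sqrt{6} + 310681 = 310681 - \sqrt{6}$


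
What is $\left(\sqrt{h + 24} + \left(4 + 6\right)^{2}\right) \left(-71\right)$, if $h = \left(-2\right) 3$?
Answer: $-7100 - 213 \sqrt{2} \approx -7401.2$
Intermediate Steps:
$h = -6$
$\left(\sqrt{h + 24} + \left(4 + 6\right)^{2}\right) \left(-71\right) = \left(\sqrt{-6 + 24} + \left(4 + 6\right)^{2}\right) \left(-71\right) = \left(\sqrt{18} + 10^{2}\right) \left(-71\right) = \left(3 \sqrt{2} + 100\right) \left(-71\right) = \left(100 + 3 \sqrt{2}\right) \left(-71\right) = -7100 - 213 \sqrt{2}$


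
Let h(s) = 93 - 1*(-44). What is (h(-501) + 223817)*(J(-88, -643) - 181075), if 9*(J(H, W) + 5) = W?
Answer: -365126315302/9 ≈ -4.0570e+10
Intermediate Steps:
h(s) = 137 (h(s) = 93 + 44 = 137)
J(H, W) = -5 + W/9
(h(-501) + 223817)*(J(-88, -643) - 181075) = (137 + 223817)*((-5 + (⅑)*(-643)) - 181075) = 223954*((-5 - 643/9) - 181075) = 223954*(-688/9 - 181075) = 223954*(-1630363/9) = -365126315302/9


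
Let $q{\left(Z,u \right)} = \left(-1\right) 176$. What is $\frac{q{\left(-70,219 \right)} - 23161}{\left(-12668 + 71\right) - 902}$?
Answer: $\frac{23337}{13499} \approx 1.7288$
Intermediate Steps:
$q{\left(Z,u \right)} = -176$
$\frac{q{\left(-70,219 \right)} - 23161}{\left(-12668 + 71\right) - 902} = \frac{-176 - 23161}{\left(-12668 + 71\right) - 902} = - \frac{23337}{-12597 - 902} = - \frac{23337}{-13499} = \left(-23337\right) \left(- \frac{1}{13499}\right) = \frac{23337}{13499}$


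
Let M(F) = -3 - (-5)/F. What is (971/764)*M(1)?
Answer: 971/382 ≈ 2.5419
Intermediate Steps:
M(F) = -3 + 5/F
(971/764)*M(1) = (971/764)*(-3 + 5/1) = (971*(1/764))*(-3 + 5*1) = 971*(-3 + 5)/764 = (971/764)*2 = 971/382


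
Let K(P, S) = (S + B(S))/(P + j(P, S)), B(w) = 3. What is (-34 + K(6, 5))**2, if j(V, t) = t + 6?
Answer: 324900/289 ≈ 1124.2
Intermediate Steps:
j(V, t) = 6 + t
K(P, S) = (3 + S)/(6 + P + S) (K(P, S) = (S + 3)/(P + (6 + S)) = (3 + S)/(6 + P + S))
(-34 + K(6, 5))**2 = (-34 + (3 + 5)/(6 + 6 + 5))**2 = (-34 + 8/17)**2 = (-570/17)**2 = 324900/289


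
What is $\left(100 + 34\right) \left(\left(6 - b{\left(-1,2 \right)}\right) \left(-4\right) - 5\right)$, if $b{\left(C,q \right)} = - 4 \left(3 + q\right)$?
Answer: $-14606$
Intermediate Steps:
$b{\left(C,q \right)} = -12 - 4 q$
$\left(100 + 34\right) \left(\left(6 - b{\left(-1,2 \right)}\right) \left(-4\right) - 5\right) = \left(100 + 34\right) \left(\left(6 - \left(-12 - 8\right)\right) \left(-4\right) - 5\right) = 134 \left(\left(6 - \left(-12 - 8\right)\right) \left(-4\right) - 5\right) = 134 \left(\left(6 - -20\right) \left(-4\right) - 5\right) = 134 \left(\left(6 + 20\right) \left(-4\right) - 5\right) = 134 \left(26 \left(-4\right) - 5\right) = 134 \left(-104 - 5\right) = 134 \left(-109\right) = -14606$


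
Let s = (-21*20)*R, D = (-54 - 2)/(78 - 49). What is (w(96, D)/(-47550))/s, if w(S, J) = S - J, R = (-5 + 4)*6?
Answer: -71/86873850 ≈ -8.1728e-7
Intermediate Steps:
R = -6 (R = -1*6 = -6)
D = -56/29 ≈ -1.9310
s = 2520 (s = -21*20*(-6) = -420*(-6) = 2520)
(w(96, D)/(-47550))/s = ((96 - 1*(-56/29))/(-47550))/2520 = ((96 + 56/29)*(-1/47550))*(1/2520) = ((2840/29)*(-1/47550))*(1/2520) = -284/137895*1/2520 = -71/86873850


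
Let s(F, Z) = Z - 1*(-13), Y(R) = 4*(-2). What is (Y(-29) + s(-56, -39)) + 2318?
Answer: 2284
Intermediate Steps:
Y(R) = -8
s(F, Z) = 13 + Z (s(F, Z) = Z + 13 = 13 + Z)
(Y(-29) + s(-56, -39)) + 2318 = (-8 + (13 - 39)) + 2318 = (-8 - 26) + 2318 = -34 + 2318 = 2284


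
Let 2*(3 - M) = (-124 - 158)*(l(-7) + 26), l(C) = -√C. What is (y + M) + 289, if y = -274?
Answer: 3684 - 141*I*√7 ≈ 3684.0 - 373.05*I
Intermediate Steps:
M = 3669 - 141*I*√7 (M = 3 - (-124 - 158)*(-√(-7) + 26)/2 = 3 - (-141)*(-I*√7 + 26) = 3 - (-141)*(26 - I*√7) = 3 - (-7332 + 282*I*√7)/2 = 3 + (3666 - 141*I*√7) = 3669 - 141*I*√7 ≈ 3669.0 - 373.05*I)
(y + M) + 289 = (-274 + (3669 - 141*I*√7)) + 289 = (3395 - 141*I*√7) + 289 = 3684 - 141*I*√7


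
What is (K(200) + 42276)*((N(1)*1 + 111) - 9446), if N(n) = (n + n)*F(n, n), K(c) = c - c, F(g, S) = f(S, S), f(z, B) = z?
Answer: -394561908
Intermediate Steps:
F(g, S) = S
K(c) = 0
N(n) = 2*n**2 (N(n) = (n + n)*n = (2*n)*n = 2*n**2)
(K(200) + 42276)*((N(1)*1 + 111) - 9446) = (0 + 42276)*(((2*1**2)*1 + 111) - 9446) = 42276*(((2*1)*1 + 111) - 9446) = 42276*((2*1 + 111) - 9446) = 42276*((2 + 111) - 9446) = 42276*(113 - 9446) = 42276*(-9333) = -394561908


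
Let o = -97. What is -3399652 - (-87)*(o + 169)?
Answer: -3393388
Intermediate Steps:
-3399652 - (-87)*(o + 169) = -3399652 - (-87)*(-97 + 169) = -3399652 - (-87)*72 = -3399652 - 1*(-6264) = -3399652 + 6264 = -3393388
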